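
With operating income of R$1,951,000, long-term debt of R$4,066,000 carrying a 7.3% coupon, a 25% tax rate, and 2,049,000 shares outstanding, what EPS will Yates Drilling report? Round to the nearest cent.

R$0.61

Interest = R$296,818.00, so EBT = R$1,951,000 − R$296,818.00 = R$1,654,182.00.
Net income = R$1,654,182.00 × (1 − 0.25) = R$1,240,636.50.
Per share: R$1,240,636.50 / 2,049,000 shares = R$0.61.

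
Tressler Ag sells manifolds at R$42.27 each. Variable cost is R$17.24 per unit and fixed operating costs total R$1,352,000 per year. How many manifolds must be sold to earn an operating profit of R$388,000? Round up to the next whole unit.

Contribution margin per unit = R$42.27 − R$17.24 = R$25.03.
Units = (FC + target) / CM = (R$1,352,000 + R$388,000) / R$25.03 = 69,516.58, so 69,517 manifolds.

69,517 manifolds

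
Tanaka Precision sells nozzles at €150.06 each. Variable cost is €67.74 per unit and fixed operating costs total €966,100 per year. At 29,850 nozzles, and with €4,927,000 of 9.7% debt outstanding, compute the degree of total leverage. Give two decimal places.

2.43

Contribution at this volume is 29,850 × €82.32 = €2,457,252.00.
Subtracting fixed costs: EBIT = €2,457,252.00 − €966,100 = €1,491,152.00. Interest = €477,919.00.
DOL = €2,457,252.00 ÷ €1,491,152.00 = 1.6479; DFL = €1,491,152.00 ÷ €1,013,233.00 = 1.4717.
Combined leverage = 1.6479 × 1.4717 = 2.4252.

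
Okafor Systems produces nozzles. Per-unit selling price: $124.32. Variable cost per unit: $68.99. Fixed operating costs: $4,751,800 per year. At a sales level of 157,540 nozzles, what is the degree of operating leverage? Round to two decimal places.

At 157,540 units, contribution = 157,540 × $55.33 = $8,716,688.20.
EBIT = $8,716,688.20 − $4,751,800 = $3,964,888.20.
DOL = contribution ÷ EBIT = $8,716,688.20 ÷ $3,964,888.20 = 2.1985.

2.20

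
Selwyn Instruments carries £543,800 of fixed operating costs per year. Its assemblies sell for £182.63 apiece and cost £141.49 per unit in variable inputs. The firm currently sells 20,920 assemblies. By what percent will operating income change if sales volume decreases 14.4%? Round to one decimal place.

-39.1%

Total contribution margin = 20,920 × £41.14 = £860,648.80.
Subtracting fixed costs: EBIT = £860,648.80 − £543,800 = £316,848.80.
Degree of operating leverage = £860,648.80 / £316,848.80 = 2.7163.
So EBIT moves 2.7163 × (-14.4%) = -39.1%.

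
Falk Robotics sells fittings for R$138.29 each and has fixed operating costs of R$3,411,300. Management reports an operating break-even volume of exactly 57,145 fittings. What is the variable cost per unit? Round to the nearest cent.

At break-even, FC = Q × (P − VC), so P − VC = R$3,411,300 ÷ 57,145 = R$59.6955.
Variable cost per unit = R$138.29 − R$59.6955 = R$78.59.

R$78.59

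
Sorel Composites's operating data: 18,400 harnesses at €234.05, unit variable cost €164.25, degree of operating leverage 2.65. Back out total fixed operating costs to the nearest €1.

€799,671

Total contribution margin = 18,400 × €69.80 = €1,284,320.00.
Since DOL = CM ÷ EBIT, EBIT = €1,284,320.00 ÷ 2.65 = €484,649.06.
Fixed costs = CM − EBIT = €1,284,320.00 − €484,649.06 = €799,671.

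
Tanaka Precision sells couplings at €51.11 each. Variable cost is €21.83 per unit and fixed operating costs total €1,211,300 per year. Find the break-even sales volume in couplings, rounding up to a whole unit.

41,370 couplings

Unit CM = price − variable cost = €51.11 − €21.83 = €29.28.
Break-even volume = fixed costs ÷ CM per unit = €1,211,300 ÷ €29.28 = 41,369.54, so 41,370 couplings.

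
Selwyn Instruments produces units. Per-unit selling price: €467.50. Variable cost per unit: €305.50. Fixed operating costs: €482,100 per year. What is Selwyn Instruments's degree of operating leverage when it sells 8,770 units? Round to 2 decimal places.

1.51

Contribution at this volume is 8,770 × €162.00 = €1,420,740.00.
Subtracting fixed costs: EBIT = €1,420,740.00 − €482,100 = €938,640.00.
So DOL = total CM / EBIT = €1,420,740.00 / €938,640.00 = 1.5136.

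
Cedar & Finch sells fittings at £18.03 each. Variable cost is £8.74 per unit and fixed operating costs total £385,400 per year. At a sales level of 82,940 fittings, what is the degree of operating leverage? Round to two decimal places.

Contribution at this volume is 82,940 × £9.29 = £770,512.60.
Operating income = contribution − fixed costs = £770,512.60 − £385,400 = £385,112.60.
Degree of operating leverage = £770,512.60 / £385,112.60 = 2.0007.

2.00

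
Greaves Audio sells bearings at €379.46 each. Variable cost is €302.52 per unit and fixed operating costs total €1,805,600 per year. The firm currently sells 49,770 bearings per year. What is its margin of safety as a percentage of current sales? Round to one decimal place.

Contribution margin per unit = €379.46 − €302.52 = €76.94. Break-even units = €1,805,600 ÷ €76.94 = 23,467.64; break-even revenue = 23,467.64 × €379.46 = €8,905,029.58.
Actual sales revenue = 49,770 × €379.46 = €18,885,724.20.
Margin of safety = (€18,885,724.20 − €8,905,029.58) ÷ €18,885,724.20 = 52.8%.

52.8%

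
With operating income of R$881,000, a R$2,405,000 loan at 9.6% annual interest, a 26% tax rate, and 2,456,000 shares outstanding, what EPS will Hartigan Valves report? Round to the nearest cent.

Interest = R$230,880.00, so EBT = R$881,000 − R$230,880.00 = R$650,120.00.
After tax at 26%: net income = R$650,120.00 × 0.74 = R$481,088.80.
Per share: R$481,088.80 / 2,456,000 shares = R$0.20.

R$0.20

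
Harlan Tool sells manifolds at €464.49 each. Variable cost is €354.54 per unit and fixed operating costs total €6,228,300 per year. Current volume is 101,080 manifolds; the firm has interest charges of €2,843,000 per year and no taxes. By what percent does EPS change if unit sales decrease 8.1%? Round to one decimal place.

At 101,080 units, contribution = 101,080 × €109.95 = €11,113,746.00.
Subtracting fixed costs: EBIT = €11,113,746.00 − €6,228,300 = €4,885,446.00.
Interest = €2,843,000.00, so EBIT − I = €2,042,446.00.
DCL = total CM / (EBIT − I) = €11,113,746.00 / €2,042,446.00 = 5.4414.
EPS therefore changes by 5.4414 × (-8.1%) = -44.1%.

-44.1%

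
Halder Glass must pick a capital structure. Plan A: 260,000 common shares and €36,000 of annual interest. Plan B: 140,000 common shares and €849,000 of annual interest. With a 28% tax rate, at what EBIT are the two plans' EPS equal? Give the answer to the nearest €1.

At indifference, (EBIT − 36,000)(1 − t)/260,000 = (EBIT − 849,000)(1 − t)/140,000.
The (1 − t) factor cancels: (EBIT − 36,000) × 140,000 = (EBIT − 849,000) × 260,000.
EBIT × (260,000 − 140,000) = 849,000 × 260,000 − 36,000 × 140,000 = 215,700,000,000, so EBIT = 215,700,000,000 ÷ 120,000 = 1,797,500.00.

€1,797,500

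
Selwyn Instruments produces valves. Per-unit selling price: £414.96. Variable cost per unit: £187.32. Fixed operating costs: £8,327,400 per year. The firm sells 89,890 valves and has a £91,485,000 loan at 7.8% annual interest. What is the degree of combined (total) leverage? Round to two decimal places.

4.09

Contribution at this volume is 89,890 × £227.64 = £20,462,559.60.
EBIT = £20,462,559.60 − £8,327,400 = £12,135,159.60. Interest = £7,135,830.00.
DOL = £20,462,559.60 ÷ £12,135,159.60 = 1.6862; DFL = £12,135,159.60 ÷ £4,999,329.60 = 2.4274.
DCL = DOL × DFL = 1.6862 × 2.4274 = 4.0931.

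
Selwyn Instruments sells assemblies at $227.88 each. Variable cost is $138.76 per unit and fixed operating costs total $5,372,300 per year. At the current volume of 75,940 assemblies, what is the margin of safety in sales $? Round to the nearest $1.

Each unit contributes $227.88 − $138.76 = $89.12. Break-even units = $5,372,300 ÷ $89.12 = 60,281.64; break-even revenue = 60,281.64 × $227.88 = $13,736,980.75.
Current sales = 75,940 × $227.88 = $17,305,207.20.
Margin of safety = $17,305,207.20 − $13,736,980.75 = $3,568,226.

$3,568,226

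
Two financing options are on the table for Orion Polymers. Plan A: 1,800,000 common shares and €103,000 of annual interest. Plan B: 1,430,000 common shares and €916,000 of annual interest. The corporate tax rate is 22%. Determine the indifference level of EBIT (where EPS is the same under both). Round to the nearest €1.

At indifference, (EBIT − 103,000)(1 − t)/1,800,000 = (EBIT − 916,000)(1 − t)/1,430,000.
The (1 − t) factor cancels: (EBIT − 103,000) × 1,430,000 = (EBIT − 916,000) × 1,800,000.
EBIT × (1,800,000 − 1,430,000) = 916,000 × 1,800,000 − 103,000 × 1,430,000 = 1,501,510,000,000, so EBIT = 1,501,510,000,000 ÷ 370,000 = 4,058,135.14.

€4,058,135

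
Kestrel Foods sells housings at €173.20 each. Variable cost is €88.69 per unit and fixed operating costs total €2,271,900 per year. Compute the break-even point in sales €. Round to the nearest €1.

Contribution margin per unit = €173.20 − €88.69 = €84.51, a CM ratio of €84.51 ÷ €173.20 = 0.4879.
Break-even sales = FC ÷ CM ratio = €2,271,900 × €173.20 / €84.51 = €4,656,172.

€4,656,172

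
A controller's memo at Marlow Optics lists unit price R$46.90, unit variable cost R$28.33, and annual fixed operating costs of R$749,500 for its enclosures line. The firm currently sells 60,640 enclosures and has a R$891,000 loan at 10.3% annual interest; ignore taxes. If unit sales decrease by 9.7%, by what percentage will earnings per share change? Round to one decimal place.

Total contribution margin = 60,640 × R$18.57 = R$1,126,084.80.
EBIT = R$1,126,084.80 − R$749,500 = R$376,584.80.
Interest = R$91,773.00, so EBIT − I = R$284,811.80.
DCL = total CM / (EBIT − I) = R$1,126,084.80 / R$284,811.80 = 3.9538.
%ΔEPS = DCL × %ΔSales = 3.9538 × -9.7% = -38.4%.

-38.4%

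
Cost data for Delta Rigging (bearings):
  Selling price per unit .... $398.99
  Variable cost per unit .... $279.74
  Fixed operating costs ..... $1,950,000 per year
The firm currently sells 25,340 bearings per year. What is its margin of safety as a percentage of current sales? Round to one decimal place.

35.5%

Each unit contributes $398.99 − $279.74 = $119.25. Break-even units = $1,950,000 ÷ $119.25 = 16,352.20; break-even revenue = 16,352.20 × $398.99 = $6,524,364.78.
Current sales = 25,340 × $398.99 = $10,110,406.60.
Margin of safety = ($10,110,406.60 − $6,524,364.78) ÷ $10,110,406.60 = 35.5%.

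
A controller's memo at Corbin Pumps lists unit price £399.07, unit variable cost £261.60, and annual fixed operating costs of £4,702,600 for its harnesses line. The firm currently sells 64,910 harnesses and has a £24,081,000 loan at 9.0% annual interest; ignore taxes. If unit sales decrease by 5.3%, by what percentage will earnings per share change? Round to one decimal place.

At 64,910 units, contribution = 64,910 × £137.47 = £8,923,177.70.
Subtracting fixed costs: EBIT = £8,923,177.70 − £4,702,600 = £4,220,577.70.
Interest = £2,167,290.00, so EBIT − I = £2,053,287.70.
Degree of combined leverage = contribution ÷ (EBIT − I) = £8,923,177.70 ÷ £2,053,287.70 = 4.3458.
EPS therefore changes by 4.3458 × (-5.3%) = -23.0%.

-23.0%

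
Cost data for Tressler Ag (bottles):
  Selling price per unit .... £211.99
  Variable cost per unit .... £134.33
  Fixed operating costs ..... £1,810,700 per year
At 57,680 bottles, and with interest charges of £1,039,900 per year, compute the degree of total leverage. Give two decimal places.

Total contribution margin = 57,680 × £77.66 = £4,479,428.80.
EBIT = £4,479,428.80 − £1,810,700 = £2,668,728.80. Interest = £1,039,900.00, so EBIT − I = £1,628,828.80.
Degree of total leverage = total CM / (EBIT − interest) = £4,479,428.80 / £1,628,828.80 = 2.7501.

2.75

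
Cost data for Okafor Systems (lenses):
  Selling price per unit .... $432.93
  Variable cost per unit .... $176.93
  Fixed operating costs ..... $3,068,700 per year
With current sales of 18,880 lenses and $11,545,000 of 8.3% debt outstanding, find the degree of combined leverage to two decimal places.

Total contribution margin = 18,880 × $256.00 = $4,833,280.00.
Subtracting fixed costs: EBIT = $4,833,280.00 − $3,068,700 = $1,764,580.00. Interest = $958,235.00.
DOL = $4,833,280.00 ÷ $1,764,580.00 = 2.7391; DFL = $1,764,580.00 ÷ $806,345.00 = 2.1884.
DCL = DOL × DFL = 2.7391 × 2.1884 = 5.9942.

5.99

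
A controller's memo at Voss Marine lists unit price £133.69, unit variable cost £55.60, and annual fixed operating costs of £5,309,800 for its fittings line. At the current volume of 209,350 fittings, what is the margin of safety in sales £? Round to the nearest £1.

Contribution margin per unit = £133.69 − £55.60 = £78.09. Break-even units = £5,309,800 ÷ £78.09 = 67,995.90; break-even revenue = 67,995.90 × £133.69 = £9,090,372.16.
Actual sales revenue = 209,350 × £133.69 = £27,988,001.50.
Margin of safety = £27,988,001.50 − £9,090,372.16 = £18,897,629.

£18,897,629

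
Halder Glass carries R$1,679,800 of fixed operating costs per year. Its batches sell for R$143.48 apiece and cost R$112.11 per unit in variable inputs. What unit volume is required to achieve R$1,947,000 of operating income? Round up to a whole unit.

115,614 batches

Contribution margin per unit = R$143.48 − R$112.11 = R$31.37.
Required volume = (fixed costs + target profit) ÷ CM = (R$1,679,800 + R$1,947,000) ÷ R$31.37 = 115,613.64, so 115,614 batches.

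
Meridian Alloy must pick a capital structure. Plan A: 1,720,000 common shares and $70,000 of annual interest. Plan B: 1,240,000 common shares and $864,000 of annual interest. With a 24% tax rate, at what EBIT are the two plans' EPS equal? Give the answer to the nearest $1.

$2,915,167

Set EPS_A = EPS_B: (EBIT − $70,000)(1 − 0.24) ÷ 1,720,000 = (EBIT − $864,000)(1 − 0.24) ÷ 1,240,000.
Cancelling (1 − t) and cross-multiplying: 1,240,000·(EBIT − 70,000) = 1,720,000·(EBIT − 864,000).
Solving, EBIT = (864,000·1,720,000 − 70,000·1,240,000) / (1,720,000 − 1,240,000) = 1,399,280,000,000 / 480,000 = 2,915,166.67.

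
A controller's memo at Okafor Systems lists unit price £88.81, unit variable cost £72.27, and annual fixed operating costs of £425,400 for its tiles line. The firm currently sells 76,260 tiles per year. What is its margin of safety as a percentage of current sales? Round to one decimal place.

66.3%

Each unit contributes £88.81 − £72.27 = £16.54. Break-even units = £425,400 ÷ £16.54 = 25,719.47; break-even revenue = 25,719.47 × £88.81 = £2,284,145.95.
Actual sales revenue = 76,260 × £88.81 = £6,772,650.60.
Margin of safety = (£6,772,650.60 − £2,284,145.95) ÷ £6,772,650.60 = 66.3%.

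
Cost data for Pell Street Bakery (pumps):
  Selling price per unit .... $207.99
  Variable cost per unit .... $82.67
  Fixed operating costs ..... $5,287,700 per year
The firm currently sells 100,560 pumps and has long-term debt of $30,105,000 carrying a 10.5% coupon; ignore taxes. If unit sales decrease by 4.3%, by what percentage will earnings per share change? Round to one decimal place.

-13.0%

Total contribution margin = 100,560 × $125.32 = $12,602,179.20.
Subtracting fixed costs: EBIT = $12,602,179.20 − $5,287,700 = $7,314,479.20.
Interest = $3,161,025.00, so EBIT − I = $4,153,454.20.
Degree of combined leverage = contribution ÷ (EBIT − I) = $12,602,179.20 ÷ $4,153,454.20 = 3.0341.
%ΔEPS = DCL × %ΔSales = 3.0341 × -4.3% = -13.0%.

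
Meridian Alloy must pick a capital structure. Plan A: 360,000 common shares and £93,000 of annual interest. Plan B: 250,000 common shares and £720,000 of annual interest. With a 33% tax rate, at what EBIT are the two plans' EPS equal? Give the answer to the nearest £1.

At indifference, (EBIT − 93,000)(1 − t)/360,000 = (EBIT − 720,000)(1 − t)/250,000.
The (1 − t) factor cancels: (EBIT − 93,000) × 250,000 = (EBIT − 720,000) × 360,000.
Solving, EBIT = (720,000·360,000 − 93,000·250,000) / (360,000 − 250,000) = 235,950,000,000 / 110,000 = 2,145,000.00.

£2,145,000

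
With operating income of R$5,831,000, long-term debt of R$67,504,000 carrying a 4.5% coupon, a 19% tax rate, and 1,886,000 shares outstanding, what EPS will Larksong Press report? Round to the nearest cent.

Pre-tax income = R$5,831,000 − R$3,037,680.00 = R$2,793,320.00.
Net income = R$2,793,320.00 × (1 − 0.19) = R$2,262,589.20.
EPS = R$2,262,589.20 ÷ 1,886,000 = R$1.20.

R$1.20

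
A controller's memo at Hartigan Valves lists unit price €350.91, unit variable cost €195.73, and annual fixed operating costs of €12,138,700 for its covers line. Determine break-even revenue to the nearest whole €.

€27,449,357

Contribution margin per unit = €350.91 − €195.73 = €155.18, a CM ratio of €155.18 ÷ €350.91 = 0.4422.
Break-even revenue = fixed costs × price ÷ CM = €12,138,700 × €350.91 ÷ €155.18 = €27,449,357.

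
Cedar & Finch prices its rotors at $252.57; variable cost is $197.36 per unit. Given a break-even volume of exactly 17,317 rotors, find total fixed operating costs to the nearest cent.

$956,071.57

Contribution margin per unit = $252.57 − $197.36 = $55.21.
Since BE = FC / CM, FC = 17,317 × $55.21 = $956,071.57.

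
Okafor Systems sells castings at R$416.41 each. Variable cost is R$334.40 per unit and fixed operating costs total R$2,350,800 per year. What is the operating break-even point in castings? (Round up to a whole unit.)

28,665 castings

Each unit contributes R$416.41 − R$334.40 = R$82.01.
Units to break even: R$2,350,800 ÷ R$82.01 = 28,664.80, rounded up to 28,665.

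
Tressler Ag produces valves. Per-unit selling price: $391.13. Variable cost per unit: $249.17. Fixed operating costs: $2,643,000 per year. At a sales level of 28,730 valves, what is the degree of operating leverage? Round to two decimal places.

At 28,730 units, contribution = 28,730 × $141.96 = $4,078,510.80.
Operating income = contribution − fixed costs = $4,078,510.80 − $2,643,000 = $1,435,510.80.
So DOL = total CM / EBIT = $4,078,510.80 / $1,435,510.80 = 2.8412.

2.84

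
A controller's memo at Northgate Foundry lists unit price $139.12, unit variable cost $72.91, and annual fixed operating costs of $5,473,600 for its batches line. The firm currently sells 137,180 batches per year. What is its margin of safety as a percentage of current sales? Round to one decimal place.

39.7%

Contribution margin per unit = $139.12 − $72.91 = $66.21. Break-even units = $5,473,600 ÷ $66.21 = 82,670.29; break-even revenue = 82,670.29 × $139.12 = $11,501,090.95.
Current sales = 137,180 × $139.12 = $19,084,481.60.
Margin of safety = ($19,084,481.60 − $11,501,090.95) ÷ $19,084,481.60 = 39.7%.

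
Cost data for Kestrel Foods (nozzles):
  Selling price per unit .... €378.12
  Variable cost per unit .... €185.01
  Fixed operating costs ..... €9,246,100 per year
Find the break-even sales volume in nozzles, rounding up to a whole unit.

Each unit contributes €378.12 − €185.01 = €193.11.
Units to break even: €9,246,100 ÷ €193.11 = 47,879.96, rounded up to 47,880.

47,880 nozzles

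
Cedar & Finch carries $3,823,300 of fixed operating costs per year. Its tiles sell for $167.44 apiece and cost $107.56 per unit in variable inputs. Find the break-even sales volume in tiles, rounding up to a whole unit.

63,850 tiles

Each unit contributes $167.44 − $107.56 = $59.88.
Units to break even: $3,823,300 ÷ $59.88 = 63,849.37, rounded up to 63,850.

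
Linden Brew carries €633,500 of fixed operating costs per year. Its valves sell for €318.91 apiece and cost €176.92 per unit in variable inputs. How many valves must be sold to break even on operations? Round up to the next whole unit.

4,462 valves

Each unit contributes €318.91 − €176.92 = €141.99.
Break-even Q = €633,500 / €141.99 = 4,461.58 → 4,462 valves.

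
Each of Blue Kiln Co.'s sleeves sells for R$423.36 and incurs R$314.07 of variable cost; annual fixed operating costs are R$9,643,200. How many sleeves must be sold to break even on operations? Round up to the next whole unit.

88,235 sleeves

Each unit contributes R$423.36 − R$314.07 = R$109.29.
Units to break even: R$9,643,200 ÷ R$109.29 = 88,234.97, rounded up to 88,235.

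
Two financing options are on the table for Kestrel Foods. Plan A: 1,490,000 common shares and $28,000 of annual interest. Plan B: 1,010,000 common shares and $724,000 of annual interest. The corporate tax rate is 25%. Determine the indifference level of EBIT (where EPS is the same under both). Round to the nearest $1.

$2,188,500

At indifference, (EBIT − 28,000)(1 − t)/1,490,000 = (EBIT − 724,000)(1 − t)/1,010,000.
The (1 − t) factor cancels: (EBIT − 28,000) × 1,010,000 = (EBIT − 724,000) × 1,490,000.
Solving, EBIT = (724,000·1,490,000 − 28,000·1,010,000) / (1,490,000 − 1,010,000) = 1,050,480,000,000 / 480,000 = 2,188,500.00.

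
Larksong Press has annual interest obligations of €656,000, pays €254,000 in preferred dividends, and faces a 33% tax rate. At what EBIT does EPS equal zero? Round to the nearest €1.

€1,035,104

Preferred dividends are paid after tax, so their pre-tax equivalent is €254,000 ÷ (1 − 0.33) = €379,104.48.
EPS = 0 when EBIT covers interest plus the pre-tax preferred burden: €656,000 + €379,104.48 = €1,035,104.48.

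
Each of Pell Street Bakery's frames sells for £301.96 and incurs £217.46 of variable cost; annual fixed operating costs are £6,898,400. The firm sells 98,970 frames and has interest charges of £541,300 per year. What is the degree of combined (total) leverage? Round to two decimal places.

Contribution at this volume is 98,970 × £84.50 = £8,362,965.00.
EBIT = £8,362,965.00 − £6,898,400 = £1,464,565.00. Interest = £541,300.00.
DOL = £8,362,965.00 ÷ £1,464,565.00 = 5.7102; DFL = £1,464,565.00 ÷ £923,265.00 = 1.5863.
DCL = DOL × DFL = 5.7102 × 1.5863 = 9.0581.

9.06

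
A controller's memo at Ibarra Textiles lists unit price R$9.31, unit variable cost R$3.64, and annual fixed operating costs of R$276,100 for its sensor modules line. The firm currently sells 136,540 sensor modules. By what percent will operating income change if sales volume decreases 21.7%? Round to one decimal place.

At 136,540 units, contribution = 136,540 × R$5.67 = R$774,181.80.
Subtracting fixed costs: EBIT = R$774,181.80 − R$276,100 = R$498,081.80.
So DOL = total CM / EBIT = R$774,181.80 / R$498,081.80 = 1.5543.
Operating income changes by 1.5543 × -21.7% = -33.7%.

-33.7%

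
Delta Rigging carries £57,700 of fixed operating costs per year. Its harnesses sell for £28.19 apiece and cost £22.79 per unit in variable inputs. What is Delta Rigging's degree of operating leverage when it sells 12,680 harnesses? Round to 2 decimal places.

6.36

At 12,680 units, contribution = 12,680 × £5.40 = £68,472.00.
Subtracting fixed costs: EBIT = £68,472.00 − £57,700 = £10,772.00.
Degree of operating leverage = £68,472.00 / £10,772.00 = 6.3565.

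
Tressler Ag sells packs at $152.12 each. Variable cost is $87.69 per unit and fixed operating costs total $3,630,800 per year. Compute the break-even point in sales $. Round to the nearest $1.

CM per unit = $152.12 − $87.69 = $64.43; CM ratio = $64.43 / $152.12 = 0.4235.
Break-even sales = FC ÷ CM ratio = $3,630,800 × $152.12 / $64.43 = $8,572,362.

$8,572,362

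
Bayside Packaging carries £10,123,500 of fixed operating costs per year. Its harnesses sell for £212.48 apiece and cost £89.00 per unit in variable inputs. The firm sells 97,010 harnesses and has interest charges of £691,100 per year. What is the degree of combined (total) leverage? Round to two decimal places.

Contribution at this volume is 97,010 × £123.48 = £11,978,794.80.
Subtracting fixed costs: EBIT = £11,978,794.80 − £10,123,500 = £1,855,294.80. Interest = £691,100.00, so EBIT − I = £1,164,194.80.
DCL = contribution ÷ (EBIT − I) = £11,978,794.80 ÷ £1,164,194.80 = 10.2893.

10.29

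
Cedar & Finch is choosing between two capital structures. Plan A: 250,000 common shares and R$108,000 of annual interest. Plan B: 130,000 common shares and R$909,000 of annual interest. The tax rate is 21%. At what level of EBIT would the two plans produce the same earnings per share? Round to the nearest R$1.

R$1,776,750

Set EPS_A = EPS_B: (EBIT − R$108,000)(1 − 0.21) ÷ 250,000 = (EBIT − R$909,000)(1 − 0.21) ÷ 130,000.
Cancelling (1 − t) and cross-multiplying: 130,000·(EBIT − 108,000) = 250,000·(EBIT − 909,000).
Solving, EBIT = (909,000·250,000 − 108,000·130,000) / (250,000 − 130,000) = 213,210,000,000 / 120,000 = 1,776,750.00.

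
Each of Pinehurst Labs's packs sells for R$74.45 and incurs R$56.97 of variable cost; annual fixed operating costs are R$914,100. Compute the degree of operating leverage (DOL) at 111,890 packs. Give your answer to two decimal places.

1.88

Contribution at this volume is 111,890 × R$17.48 = R$1,955,837.20.
Subtracting fixed costs: EBIT = R$1,955,837.20 − R$914,100 = R$1,041,737.20.
So DOL = total CM / EBIT = R$1,955,837.20 / R$1,041,737.20 = 1.8775.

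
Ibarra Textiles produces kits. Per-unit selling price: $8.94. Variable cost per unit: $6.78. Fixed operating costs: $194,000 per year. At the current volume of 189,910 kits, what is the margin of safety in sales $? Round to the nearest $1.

Unit CM = price − variable cost = $8.94 − $6.78 = $2.16. Break-even units = $194,000 ÷ $2.16 = 89,814.81; break-even revenue = 89,814.81 × $8.94 = $802,944.44.
Current sales = 189,910 × $8.94 = $1,697,795.40.
Margin of safety = $1,697,795.40 − $802,944.44 = $894,851.

$894,851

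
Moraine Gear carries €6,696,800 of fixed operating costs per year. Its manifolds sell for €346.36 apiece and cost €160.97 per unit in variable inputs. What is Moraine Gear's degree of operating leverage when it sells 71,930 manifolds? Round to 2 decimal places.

2.01

Total contribution margin = 71,930 × €185.39 = €13,335,102.70.
Operating income = contribution − fixed costs = €13,335,102.70 − €6,696,800 = €6,638,302.70.
DOL = contribution ÷ EBIT = €13,335,102.70 ÷ €6,638,302.70 = 2.0088.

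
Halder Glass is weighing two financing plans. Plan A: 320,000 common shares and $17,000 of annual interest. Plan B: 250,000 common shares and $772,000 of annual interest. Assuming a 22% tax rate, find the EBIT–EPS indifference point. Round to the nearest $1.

At indifference, (EBIT − 17,000)(1 − t)/320,000 = (EBIT − 772,000)(1 − t)/250,000.
Cancelling (1 − t) and cross-multiplying: 250,000·(EBIT − 17,000) = 320,000·(EBIT − 772,000).
EBIT × (320,000 − 250,000) = 772,000 × 320,000 − 17,000 × 250,000 = 242,790,000,000, so EBIT = 242,790,000,000 ÷ 70,000 = 3,468,428.57.

$3,468,429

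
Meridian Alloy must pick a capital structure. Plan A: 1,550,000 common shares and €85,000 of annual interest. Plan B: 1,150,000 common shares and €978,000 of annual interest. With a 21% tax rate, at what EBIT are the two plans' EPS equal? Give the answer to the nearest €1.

€3,545,375

Set EPS_A = EPS_B: (EBIT − €85,000)(1 − 0.21) ÷ 1,550,000 = (EBIT − €978,000)(1 − 0.21) ÷ 1,150,000.
Cancelling (1 − t) and cross-multiplying: 1,150,000·(EBIT − 85,000) = 1,550,000·(EBIT − 978,000).
EBIT × (1,550,000 − 1,150,000) = 978,000 × 1,550,000 − 85,000 × 1,150,000 = 1,418,150,000,000, so EBIT = 1,418,150,000,000 ÷ 400,000 = 3,545,375.00.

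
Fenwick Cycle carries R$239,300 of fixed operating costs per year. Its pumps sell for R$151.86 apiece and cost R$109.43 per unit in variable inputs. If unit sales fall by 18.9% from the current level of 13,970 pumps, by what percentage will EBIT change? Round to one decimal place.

-31.7%

Contribution at this volume is 13,970 × R$42.43 = R$592,747.10.
Operating income = contribution − fixed costs = R$592,747.10 − R$239,300 = R$353,447.10.
Degree of operating leverage = R$592,747.10 / R$353,447.10 = 1.6770.
So EBIT moves 1.6770 × (-18.9%) = -31.7%.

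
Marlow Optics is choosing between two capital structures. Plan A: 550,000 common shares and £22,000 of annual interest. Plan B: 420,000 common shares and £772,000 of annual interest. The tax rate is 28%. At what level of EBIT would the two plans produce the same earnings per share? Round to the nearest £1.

At indifference, (EBIT − 22,000)(1 − t)/550,000 = (EBIT − 772,000)(1 − t)/420,000.
The (1 − t) factor cancels: (EBIT − 22,000) × 420,000 = (EBIT − 772,000) × 550,000.
EBIT × (550,000 − 420,000) = 772,000 × 550,000 − 22,000 × 420,000 = 415,360,000,000, so EBIT = 415,360,000,000 ÷ 130,000 = 3,195,076.92.

£3,195,077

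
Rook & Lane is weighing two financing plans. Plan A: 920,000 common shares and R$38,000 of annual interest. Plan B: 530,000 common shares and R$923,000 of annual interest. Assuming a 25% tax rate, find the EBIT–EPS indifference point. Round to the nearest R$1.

Set EPS_A = EPS_B: (EBIT − R$38,000)(1 − 0.25) ÷ 920,000 = (EBIT − R$923,000)(1 − 0.25) ÷ 530,000.
Cancelling (1 − t) and cross-multiplying: 530,000·(EBIT − 38,000) = 920,000·(EBIT − 923,000).
EBIT × (920,000 − 530,000) = 923,000 × 920,000 − 38,000 × 530,000 = 829,020,000,000, so EBIT = 829,020,000,000 ÷ 390,000 = 2,125,692.31.

R$2,125,692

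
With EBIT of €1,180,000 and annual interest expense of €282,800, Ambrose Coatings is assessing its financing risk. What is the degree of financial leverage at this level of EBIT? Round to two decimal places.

Annual interest charges come to €282,800.00.
Degree of financial leverage = EBIT / (EBIT − interest) = €1,180,000 / €897,200.00 = 1.3152.

1.32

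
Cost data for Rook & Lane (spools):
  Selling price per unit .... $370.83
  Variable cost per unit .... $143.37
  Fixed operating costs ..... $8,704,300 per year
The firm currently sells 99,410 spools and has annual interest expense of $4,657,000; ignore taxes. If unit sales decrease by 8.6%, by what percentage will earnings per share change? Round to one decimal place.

-21.0%

Total contribution margin = 99,410 × $227.46 = $22,611,798.60.
Operating income = contribution − fixed costs = $22,611,798.60 − $8,704,300 = $13,907,498.60.
Interest = $4,657,000.00, so EBIT − I = $9,250,498.60.
DCL = total CM / (EBIT − I) = $22,611,798.60 / $9,250,498.60 = 2.4444.
EPS therefore changes by 2.4444 × (-8.6%) = -21.0%.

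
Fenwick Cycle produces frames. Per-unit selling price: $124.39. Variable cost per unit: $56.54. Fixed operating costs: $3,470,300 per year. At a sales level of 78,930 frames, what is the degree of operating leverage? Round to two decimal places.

At 78,930 units, contribution = 78,930 × $67.85 = $5,355,400.50.
Subtracting fixed costs: EBIT = $5,355,400.50 − $3,470,300 = $1,885,100.50.
DOL = contribution ÷ EBIT = $5,355,400.50 ÷ $1,885,100.50 = 2.8409.

2.84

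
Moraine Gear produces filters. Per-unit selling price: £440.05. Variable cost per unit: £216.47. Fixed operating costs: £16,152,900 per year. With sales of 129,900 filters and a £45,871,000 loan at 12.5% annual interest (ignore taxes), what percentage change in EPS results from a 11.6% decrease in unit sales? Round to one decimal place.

-47.1%

Total contribution margin = 129,900 × £223.58 = £29,043,042.00.
Subtracting fixed costs: EBIT = £29,043,042.00 − £16,152,900 = £12,890,142.00.
After interest of £5,733,875.00, pre-tax earnings = £7,156,267.00.
Degree of combined leverage = contribution ÷ (EBIT − I) = £29,043,042.00 ÷ £7,156,267.00 = 4.0584.
EPS therefore changes by 4.0584 × (-11.6%) = -47.1%.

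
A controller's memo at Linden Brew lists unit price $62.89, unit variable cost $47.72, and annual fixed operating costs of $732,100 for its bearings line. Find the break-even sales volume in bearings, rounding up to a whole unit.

Contribution margin per unit = $62.89 − $47.72 = $15.17.
Break-even Q = $732,100 / $15.17 = 48,259.72 → 48,260 bearings.

48,260 bearings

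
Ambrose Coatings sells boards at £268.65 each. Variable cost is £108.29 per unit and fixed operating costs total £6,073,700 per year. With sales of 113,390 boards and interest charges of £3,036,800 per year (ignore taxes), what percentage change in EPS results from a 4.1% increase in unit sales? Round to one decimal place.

+8.2%

At 113,390 units, contribution = 113,390 × £160.36 = £18,183,220.40.
Operating income = contribution − fixed costs = £18,183,220.40 − £6,073,700 = £12,109,520.40.
Interest = £3,036,800.00, so EBIT − I = £9,072,720.40.
Degree of combined leverage = contribution ÷ (EBIT − I) = £18,183,220.40 ÷ £9,072,720.40 = 2.0042.
EPS therefore changes by 2.0042 × (+4.1%) = +8.2%.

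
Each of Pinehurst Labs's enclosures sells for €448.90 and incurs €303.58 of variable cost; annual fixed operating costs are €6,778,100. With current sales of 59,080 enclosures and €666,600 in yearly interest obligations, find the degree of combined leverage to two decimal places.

At 59,080 units, contribution = 59,080 × €145.32 = €8,585,505.60.
Subtracting fixed costs: EBIT = €8,585,505.60 − €6,778,100 = €1,807,405.60. Interest = €666,600.00.
DOL = €8,585,505.60 ÷ €1,807,405.60 = 4.7502; DFL = €1,807,405.60 ÷ €1,140,805.60 = 1.5843.
Combined leverage = 4.7502 × 1.5843 = 7.5257.

7.53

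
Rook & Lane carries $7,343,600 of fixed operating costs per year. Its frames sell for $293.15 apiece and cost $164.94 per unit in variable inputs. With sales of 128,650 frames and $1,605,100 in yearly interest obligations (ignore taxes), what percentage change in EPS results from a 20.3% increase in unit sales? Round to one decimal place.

+44.4%

Total contribution margin = 128,650 × $128.21 = $16,494,216.50.
Operating income = contribution − fixed costs = $16,494,216.50 − $7,343,600 = $9,150,616.50.
Interest = $1,605,100.00, so EBIT − I = $7,545,516.50.
Degree of combined leverage = contribution ÷ (EBIT − I) = $16,494,216.50 ÷ $7,545,516.50 = 2.1860.
EPS therefore changes by 2.1860 × (+20.3%) = +44.4%.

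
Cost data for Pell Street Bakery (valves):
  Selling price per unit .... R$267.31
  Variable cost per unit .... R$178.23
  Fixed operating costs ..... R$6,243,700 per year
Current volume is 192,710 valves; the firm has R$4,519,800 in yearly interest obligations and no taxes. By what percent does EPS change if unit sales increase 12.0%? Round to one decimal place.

+32.2%

Contribution at this volume is 192,710 × R$89.08 = R$17,166,606.80.
EBIT = R$17,166,606.80 − R$6,243,700 = R$10,922,906.80.
Interest = R$4,519,800.00, so EBIT − I = R$6,403,106.80.
DCL = total CM / (EBIT − I) = R$17,166,606.80 / R$6,403,106.80 = 2.6810.
%ΔEPS = DCL × %ΔSales = 2.6810 × +12.0% = +32.2%.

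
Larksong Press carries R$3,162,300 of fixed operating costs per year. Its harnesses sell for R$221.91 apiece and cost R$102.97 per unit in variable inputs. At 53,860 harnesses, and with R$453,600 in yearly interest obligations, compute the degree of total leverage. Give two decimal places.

2.30

At 53,860 units, contribution = 53,860 × R$118.94 = R$6,406,108.40.
Operating income = contribution − fixed costs = R$6,406,108.40 − R$3,162,300 = R$3,243,808.40. Interest = R$453,600.00.
DOL = R$6,406,108.40 ÷ R$3,243,808.40 = 1.9749; DFL = R$3,243,808.40 ÷ R$2,790,208.40 = 1.1626.
Combined leverage = 1.9749 × 1.1626 = 2.2960.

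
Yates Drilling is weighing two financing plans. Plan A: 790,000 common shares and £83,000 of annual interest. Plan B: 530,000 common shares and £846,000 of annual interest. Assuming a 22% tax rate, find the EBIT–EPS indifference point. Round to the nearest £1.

At indifference, (EBIT − 83,000)(1 − t)/790,000 = (EBIT − 846,000)(1 − t)/530,000.
Cancelling (1 − t) and cross-multiplying: 530,000·(EBIT − 83,000) = 790,000·(EBIT − 846,000).
Solving, EBIT = (846,000·790,000 − 83,000·530,000) / (790,000 − 530,000) = 624,350,000,000 / 260,000 = 2,401,346.15.

£2,401,346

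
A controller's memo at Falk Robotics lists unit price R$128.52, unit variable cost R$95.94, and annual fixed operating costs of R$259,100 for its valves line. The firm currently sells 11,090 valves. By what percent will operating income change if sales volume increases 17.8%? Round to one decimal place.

+62.9%

Contribution at this volume is 11,090 × R$32.58 = R$361,312.20.
EBIT = R$361,312.20 − R$259,100 = R$102,212.20.
So DOL = total CM / EBIT = R$361,312.20 / R$102,212.20 = 3.5349.
So EBIT moves 3.5349 × (+17.8%) = +62.9%.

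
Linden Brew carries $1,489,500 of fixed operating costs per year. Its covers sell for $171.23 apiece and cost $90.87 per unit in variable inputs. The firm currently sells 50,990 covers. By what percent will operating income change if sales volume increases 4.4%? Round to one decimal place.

+6.9%

Contribution at this volume is 50,990 × $80.36 = $4,097,556.40.
EBIT = $4,097,556.40 − $1,489,500 = $2,608,056.40.
DOL = contribution ÷ EBIT = $4,097,556.40 ÷ $2,608,056.40 = 1.5711.
%ΔEBIT = DOL × %ΔSales = 1.5711 × +4.4% = +6.9%.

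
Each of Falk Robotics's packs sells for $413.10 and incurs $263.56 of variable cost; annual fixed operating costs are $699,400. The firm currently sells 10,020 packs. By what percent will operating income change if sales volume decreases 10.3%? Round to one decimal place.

At 10,020 units, contribution = 10,020 × $149.54 = $1,498,390.80.
EBIT = $1,498,390.80 − $699,400 = $798,990.80.
Degree of operating leverage = $1,498,390.80 / $798,990.80 = 1.8754.
%ΔEBIT = DOL × %ΔSales = 1.8754 × -10.3% = -19.3%.

-19.3%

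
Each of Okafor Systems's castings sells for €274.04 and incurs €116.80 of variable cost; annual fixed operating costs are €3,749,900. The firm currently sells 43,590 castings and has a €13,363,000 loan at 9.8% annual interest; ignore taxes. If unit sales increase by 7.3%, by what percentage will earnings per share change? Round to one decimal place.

+27.9%

At 43,590 units, contribution = 43,590 × €157.24 = €6,854,091.60.
EBIT = €6,854,091.60 − €3,749,900 = €3,104,191.60.
After interest of €1,309,574.00, pre-tax earnings = €1,794,617.60.
DCL = total CM / (EBIT − I) = €6,854,091.60 / €1,794,617.60 = 3.8192.
%ΔEPS = DCL × %ΔSales = 3.8192 × +7.3% = +27.9%.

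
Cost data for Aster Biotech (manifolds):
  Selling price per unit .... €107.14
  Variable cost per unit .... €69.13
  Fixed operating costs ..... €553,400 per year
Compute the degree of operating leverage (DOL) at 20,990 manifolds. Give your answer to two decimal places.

3.26

Contribution at this volume is 20,990 × €38.01 = €797,829.90.
Subtracting fixed costs: EBIT = €797,829.90 − €553,400 = €244,429.90.
DOL = contribution ÷ EBIT = €797,829.90 ÷ €244,429.90 = 3.2640.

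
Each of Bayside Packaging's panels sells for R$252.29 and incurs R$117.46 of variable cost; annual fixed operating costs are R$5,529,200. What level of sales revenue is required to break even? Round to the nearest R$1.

CM per unit = R$252.29 − R$117.46 = R$134.83; CM ratio = R$134.83 / R$252.29 = 0.5344.
Break-even revenue = fixed costs × price ÷ CM = R$5,529,200 × R$252.29 ÷ R$134.83 = R$10,346,079.

R$10,346,079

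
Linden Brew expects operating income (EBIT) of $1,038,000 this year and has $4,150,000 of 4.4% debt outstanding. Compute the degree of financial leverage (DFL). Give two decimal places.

Interest = $182,600.00.
DFL = EBIT ÷ (EBIT − I) = $1,038,000 ÷ ($1,038,000 − $182,600.00) = $1,038,000 ÷ $855,400.00 = 1.2135.

1.21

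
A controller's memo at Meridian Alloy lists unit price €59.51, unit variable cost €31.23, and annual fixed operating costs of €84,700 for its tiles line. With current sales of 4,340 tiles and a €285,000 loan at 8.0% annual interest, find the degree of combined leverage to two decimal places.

8.06

At 4,340 units, contribution = 4,340 × €28.28 = €122,735.20.
Subtracting fixed costs: EBIT = €122,735.20 − €84,700 = €38,035.20. Interest = €22,800.00.
DOL = €122,735.20 ÷ €38,035.20 = 3.2269; DFL = €38,035.20 ÷ €15,235.20 = 2.4965.
Combined leverage = 3.2269 × 2.4965 = 8.0560.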